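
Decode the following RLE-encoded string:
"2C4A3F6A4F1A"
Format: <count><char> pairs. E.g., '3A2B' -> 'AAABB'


Expanding each <count><char> pair:
  2C -> 'CC'
  4A -> 'AAAA'
  3F -> 'FFF'
  6A -> 'AAAAAA'
  4F -> 'FFFF'
  1A -> 'A'

Decoded = CCAAAAFFFAAAAAAFFFFA


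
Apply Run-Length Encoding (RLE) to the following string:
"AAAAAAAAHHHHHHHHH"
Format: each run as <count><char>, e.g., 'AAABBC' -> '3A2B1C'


Scanning runs left to right:
  i=0: run of 'A' x 8 -> '8A'
  i=8: run of 'H' x 9 -> '9H'

RLE = 8A9H


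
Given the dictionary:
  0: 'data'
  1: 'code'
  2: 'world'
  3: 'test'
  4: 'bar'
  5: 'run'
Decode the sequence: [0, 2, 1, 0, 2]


Look up each index in the dictionary:
  0 -> 'data'
  2 -> 'world'
  1 -> 'code'
  0 -> 'data'
  2 -> 'world'

Decoded: "data world code data world"


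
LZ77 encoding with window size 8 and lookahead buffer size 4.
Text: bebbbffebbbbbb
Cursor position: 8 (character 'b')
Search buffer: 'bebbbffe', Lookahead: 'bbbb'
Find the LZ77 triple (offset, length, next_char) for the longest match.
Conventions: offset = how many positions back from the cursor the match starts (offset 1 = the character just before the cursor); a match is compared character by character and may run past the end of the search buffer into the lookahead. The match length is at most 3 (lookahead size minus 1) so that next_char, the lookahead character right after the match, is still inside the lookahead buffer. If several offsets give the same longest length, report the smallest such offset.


Try each offset into the search buffer:
  offset=1 (pos 7, char 'e'): match length 0
  offset=2 (pos 6, char 'f'): match length 0
  offset=3 (pos 5, char 'f'): match length 0
  offset=4 (pos 4, char 'b'): match length 1
  offset=5 (pos 3, char 'b'): match length 2
  offset=6 (pos 2, char 'b'): match length 3
  offset=7 (pos 1, char 'e'): match length 0
  offset=8 (pos 0, char 'b'): match length 1
Longest match has length 3 at offset 6.
next_char = character at position 8 + 3 = 11 -> 'b'

Best match: offset=6, length=3 (matching 'bbb' starting at position 2)
LZ77 triple: (6, 3, 'b')


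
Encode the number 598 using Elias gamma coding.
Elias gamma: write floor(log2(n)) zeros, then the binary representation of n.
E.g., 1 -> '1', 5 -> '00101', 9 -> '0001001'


num_bits = floor(log2(598)) + 1 = 10
leading_zeros = num_bits - 1 = 9
binary(598) = 1001010110

Elias gamma(598) = '000000000' + '1001010110' = 0000000001001010110 (19 bits)


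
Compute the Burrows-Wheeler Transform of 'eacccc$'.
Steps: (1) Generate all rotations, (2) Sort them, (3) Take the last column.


Rotations (sorted):
  0: $eacccc -> last char: c
  1: acccc$e -> last char: e
  2: c$eaccc -> last char: c
  3: cc$eacc -> last char: c
  4: ccc$eac -> last char: c
  5: cccc$ea -> last char: a
  6: eacccc$ -> last char: $


BWT = ceccca$


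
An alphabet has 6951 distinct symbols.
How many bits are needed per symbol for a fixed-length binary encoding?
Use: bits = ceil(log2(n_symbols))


log2(6951) = 12.763
Bracket: 2^12 = 4096 < 6951 <= 2^13 = 8192
So ceil(log2(6951)) = 13

bits = ceil(log2(6951)) = ceil(12.763) = 13 bits


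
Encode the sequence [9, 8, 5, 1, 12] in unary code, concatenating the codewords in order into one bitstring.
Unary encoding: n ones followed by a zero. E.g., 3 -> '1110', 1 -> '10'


Encode each number as n ones followed by a terminating 0:
  9 -> 1111111110 (10 bits)
  8 -> 111111110 (9 bits)
  5 -> 111110 (6 bits)
  1 -> 10 (2 bits)
  12 -> 1111111111110 (13 bits)
Total length = 10 + 9 + 6 + 2 + 13 = 40 bits.

Unary([9, 8, 5, 1, 12]) = 1111111110111111110111110101111111111110 (40 bits)


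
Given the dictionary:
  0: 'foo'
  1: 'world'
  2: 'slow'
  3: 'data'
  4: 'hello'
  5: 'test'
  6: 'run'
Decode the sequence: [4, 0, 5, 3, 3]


Look up each index in the dictionary:
  4 -> 'hello'
  0 -> 'foo'
  5 -> 'test'
  3 -> 'data'
  3 -> 'data'

Decoded: "hello foo test data data"


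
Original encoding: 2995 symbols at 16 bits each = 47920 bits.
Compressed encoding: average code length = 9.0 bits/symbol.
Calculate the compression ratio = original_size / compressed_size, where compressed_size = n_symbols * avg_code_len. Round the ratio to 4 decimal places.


original_size = n_symbols * orig_bits = 2995 * 16 = 47920 bits
compressed_size = n_symbols * avg_code_len = 2995 * 9.0 = 26955.0 bits
ratio = original_size / compressed_size = 47920 / 26955.0 = 1.7778

Compression ratio = 1.7778


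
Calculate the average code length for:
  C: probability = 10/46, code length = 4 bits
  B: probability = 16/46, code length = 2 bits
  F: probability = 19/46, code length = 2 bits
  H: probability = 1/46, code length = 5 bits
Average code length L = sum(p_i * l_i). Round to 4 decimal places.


Weighted contributions p_i * l_i:
  C: (10/46) * 4 = 40/46
  B: (16/46) * 2 = 32/46
  F: (19/46) * 2 = 38/46
  H: (1/46) * 5 = 5/46
Sum = (40 + 32 + 38 + 5)/46 = 115/46

L = 115/46 = 2.5000 bits/symbol


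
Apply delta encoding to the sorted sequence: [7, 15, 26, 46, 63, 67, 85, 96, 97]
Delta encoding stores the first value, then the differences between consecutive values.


First value: 7
Deltas:
  15 - 7 = 8
  26 - 15 = 11
  46 - 26 = 20
  63 - 46 = 17
  67 - 63 = 4
  85 - 67 = 18
  96 - 85 = 11
  97 - 96 = 1


Delta encoded: [7, 8, 11, 20, 17, 4, 18, 11, 1]


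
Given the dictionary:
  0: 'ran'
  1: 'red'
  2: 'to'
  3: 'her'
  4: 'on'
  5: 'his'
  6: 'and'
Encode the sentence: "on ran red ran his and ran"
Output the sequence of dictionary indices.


Look up each word in the dictionary:
  'on' -> 4
  'ran' -> 0
  'red' -> 1
  'ran' -> 0
  'his' -> 5
  'and' -> 6
  'ran' -> 0

Encoded: [4, 0, 1, 0, 5, 6, 0]


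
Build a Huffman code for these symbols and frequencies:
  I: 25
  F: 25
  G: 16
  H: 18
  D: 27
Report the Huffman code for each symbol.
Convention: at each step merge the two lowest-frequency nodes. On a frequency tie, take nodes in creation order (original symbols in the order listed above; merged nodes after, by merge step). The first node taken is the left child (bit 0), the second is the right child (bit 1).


Huffman tree construction:
Step 1: Merge G(16) + H(18) = 34
Step 2: Merge I(25) + F(25) = 50
Step 3: Merge D(27) + (G+H)(34) = 61
Step 4: Merge (I+F)(50) + (D+(G+H))(61) = 111
Read each symbol's code off the tree from the root (left child = 0, right child = 1).

Codes:
  I: 00 (length 2)
  F: 01 (length 2)
  G: 110 (length 3)
  H: 111 (length 3)
  D: 10 (length 2)
Average code length: 256/111 = 2.3063 bits/symbol


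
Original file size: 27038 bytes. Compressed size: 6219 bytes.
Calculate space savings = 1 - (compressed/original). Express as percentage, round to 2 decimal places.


ratio = compressed/original = 6219/27038 = 0.23001
savings = 1 - ratio = 1 - 0.23001 = 0.76999
as a percentage: 0.76999 * 100 = 77.0%

Space savings = 1 - 6219/27038 = 77.0%


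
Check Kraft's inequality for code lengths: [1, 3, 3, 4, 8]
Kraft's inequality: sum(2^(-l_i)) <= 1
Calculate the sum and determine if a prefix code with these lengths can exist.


Sum = 2^(-1) + 2^(-3) + 2^(-3) + 2^(-4) + 2^(-8)
    = 0.5 + 0.125 + 0.125 + 0.0625 + 0.00390625
    = 209/256 = 0.81640625
Since 0.81640625 <= 1, Kraft's inequality IS satisfied.
A prefix code with these lengths CAN exist.

Kraft sum = 0.81640625. Satisfied.


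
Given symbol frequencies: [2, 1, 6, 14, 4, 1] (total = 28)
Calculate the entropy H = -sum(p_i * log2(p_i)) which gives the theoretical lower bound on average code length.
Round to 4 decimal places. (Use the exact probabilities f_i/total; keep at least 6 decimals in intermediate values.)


Per-symbol terms -p_i * log2(p_i) with p_i = f_i/28:
  p = 2/28 = 0.071429: log2(p) = -3.807355, -p*log2(p) = 0.271954
  p = 1/28 = 0.035714: log2(p) = -4.807355, -p*log2(p) = 0.171691
  p = 6/28 = 0.214286: log2(p) = -2.222392, -p*log2(p) = 0.476227
  p = 14/28 = 0.500000: log2(p) = -1.000000, -p*log2(p) = 0.500000
  p = 4/28 = 0.142857: log2(p) = -2.807355, -p*log2(p) = 0.401051
  p = 1/28 = 0.035714: log2(p) = -4.807355, -p*log2(p) = 0.171691
H = 0.271954 + 0.171691 + 0.476227 + 0.500000 + 0.401051 + 0.171691 = 1.992614

H = 1.9926 bits/symbol


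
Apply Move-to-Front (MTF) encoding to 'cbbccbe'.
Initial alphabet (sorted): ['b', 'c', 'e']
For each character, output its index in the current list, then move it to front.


MTF encoding:
'c': index 1 in ['b', 'c', 'e'] -> ['c', 'b', 'e']
'b': index 1 in ['c', 'b', 'e'] -> ['b', 'c', 'e']
'b': index 0 in ['b', 'c', 'e'] -> ['b', 'c', 'e']
'c': index 1 in ['b', 'c', 'e'] -> ['c', 'b', 'e']
'c': index 0 in ['c', 'b', 'e'] -> ['c', 'b', 'e']
'b': index 1 in ['c', 'b', 'e'] -> ['b', 'c', 'e']
'e': index 2 in ['b', 'c', 'e'] -> ['e', 'b', 'c']


Output: [1, 1, 0, 1, 0, 1, 2]


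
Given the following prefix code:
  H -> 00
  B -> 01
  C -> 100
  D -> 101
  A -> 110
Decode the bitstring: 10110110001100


Decoding step by step:
Bits 101 -> D
Bits 101 -> D
Bits 100 -> C
Bits 01 -> B
Bits 100 -> C


Decoded message: DDCBC


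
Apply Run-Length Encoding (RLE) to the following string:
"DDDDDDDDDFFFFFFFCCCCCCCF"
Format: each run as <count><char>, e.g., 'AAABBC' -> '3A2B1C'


Scanning runs left to right:
  i=0: run of 'D' x 9 -> '9D'
  i=9: run of 'F' x 7 -> '7F'
  i=16: run of 'C' x 7 -> '7C'
  i=23: run of 'F' x 1 -> '1F'

RLE = 9D7F7C1F


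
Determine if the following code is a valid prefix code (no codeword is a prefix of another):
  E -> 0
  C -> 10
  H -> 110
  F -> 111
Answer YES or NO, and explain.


Checking each pair (does one codeword prefix another?):
  E='0' vs C='10': no prefix
  E='0' vs H='110': no prefix
  E='0' vs F='111': no prefix
  C='10' vs E='0': no prefix
  C='10' vs H='110': no prefix
  C='10' vs F='111': no prefix
  H='110' vs E='0': no prefix
  H='110' vs C='10': no prefix
  H='110' vs F='111': no prefix
  F='111' vs E='0': no prefix
  F='111' vs C='10': no prefix
  F='111' vs H='110': no prefix
No violation found over all pairs.

YES -- this is a valid prefix code. No codeword is a prefix of any other codeword.


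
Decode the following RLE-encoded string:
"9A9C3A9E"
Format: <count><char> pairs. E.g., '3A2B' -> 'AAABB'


Expanding each <count><char> pair:
  9A -> 'AAAAAAAAA'
  9C -> 'CCCCCCCCC'
  3A -> 'AAA'
  9E -> 'EEEEEEEEE'

Decoded = AAAAAAAAACCCCCCCCCAAAEEEEEEEEE


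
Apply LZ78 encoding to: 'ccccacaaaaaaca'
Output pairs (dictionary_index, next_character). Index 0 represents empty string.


LZ78 encoding steps:
Dictionary: {0: ''}
Step 1: w='' (idx 0), next='c' -> output (0, 'c'), add 'c' as idx 1
Step 2: w='c' (idx 1), next='c' -> output (1, 'c'), add 'cc' as idx 2
Step 3: w='c' (idx 1), next='a' -> output (1, 'a'), add 'ca' as idx 3
Step 4: w='ca' (idx 3), next='a' -> output (3, 'a'), add 'caa' as idx 4
Step 5: w='' (idx 0), next='a' -> output (0, 'a'), add 'a' as idx 5
Step 6: w='a' (idx 5), next='a' -> output (5, 'a'), add 'aa' as idx 6
Step 7: w='a' (idx 5), next='c' -> output (5, 'c'), add 'ac' as idx 7
Step 8: w='a' (idx 5), end of input -> output (5, '')


Encoded: [(0, 'c'), (1, 'c'), (1, 'a'), (3, 'a'), (0, 'a'), (5, 'a'), (5, 'c'), (5, '')]


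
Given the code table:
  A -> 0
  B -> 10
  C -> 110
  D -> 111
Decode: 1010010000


Decoding:
10 -> B
10 -> B
0 -> A
10 -> B
0 -> A
0 -> A
0 -> A


Result: BBABAAA


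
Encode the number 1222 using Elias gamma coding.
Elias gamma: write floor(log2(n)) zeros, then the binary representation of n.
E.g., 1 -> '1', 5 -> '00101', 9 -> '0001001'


num_bits = floor(log2(1222)) + 1 = 11
leading_zeros = num_bits - 1 = 10
binary(1222) = 10011000110

Elias gamma(1222) = '0000000000' + '10011000110' = 000000000010011000110 (21 bits)


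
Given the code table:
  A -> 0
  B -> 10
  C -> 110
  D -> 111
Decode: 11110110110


Decoding:
111 -> D
10 -> B
110 -> C
110 -> C


Result: DBCC


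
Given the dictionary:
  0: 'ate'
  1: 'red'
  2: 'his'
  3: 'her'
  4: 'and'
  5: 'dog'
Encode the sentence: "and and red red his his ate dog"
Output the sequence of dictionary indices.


Look up each word in the dictionary:
  'and' -> 4
  'and' -> 4
  'red' -> 1
  'red' -> 1
  'his' -> 2
  'his' -> 2
  'ate' -> 0
  'dog' -> 5

Encoded: [4, 4, 1, 1, 2, 2, 0, 5]


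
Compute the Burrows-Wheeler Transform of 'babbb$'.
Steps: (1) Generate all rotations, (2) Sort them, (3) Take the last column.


Rotations (sorted):
  0: $babbb -> last char: b
  1: abbb$b -> last char: b
  2: b$babb -> last char: b
  3: babbb$ -> last char: $
  4: bb$bab -> last char: b
  5: bbb$ba -> last char: a


BWT = bbb$ba


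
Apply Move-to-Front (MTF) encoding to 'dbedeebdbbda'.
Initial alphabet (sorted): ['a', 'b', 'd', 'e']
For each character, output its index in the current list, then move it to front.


MTF encoding:
'd': index 2 in ['a', 'b', 'd', 'e'] -> ['d', 'a', 'b', 'e']
'b': index 2 in ['d', 'a', 'b', 'e'] -> ['b', 'd', 'a', 'e']
'e': index 3 in ['b', 'd', 'a', 'e'] -> ['e', 'b', 'd', 'a']
'd': index 2 in ['e', 'b', 'd', 'a'] -> ['d', 'e', 'b', 'a']
'e': index 1 in ['d', 'e', 'b', 'a'] -> ['e', 'd', 'b', 'a']
'e': index 0 in ['e', 'd', 'b', 'a'] -> ['e', 'd', 'b', 'a']
'b': index 2 in ['e', 'd', 'b', 'a'] -> ['b', 'e', 'd', 'a']
'd': index 2 in ['b', 'e', 'd', 'a'] -> ['d', 'b', 'e', 'a']
'b': index 1 in ['d', 'b', 'e', 'a'] -> ['b', 'd', 'e', 'a']
'b': index 0 in ['b', 'd', 'e', 'a'] -> ['b', 'd', 'e', 'a']
'd': index 1 in ['b', 'd', 'e', 'a'] -> ['d', 'b', 'e', 'a']
'a': index 3 in ['d', 'b', 'e', 'a'] -> ['a', 'd', 'b', 'e']


Output: [2, 2, 3, 2, 1, 0, 2, 2, 1, 0, 1, 3]


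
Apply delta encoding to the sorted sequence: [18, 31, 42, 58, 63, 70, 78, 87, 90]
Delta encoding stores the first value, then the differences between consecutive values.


First value: 18
Deltas:
  31 - 18 = 13
  42 - 31 = 11
  58 - 42 = 16
  63 - 58 = 5
  70 - 63 = 7
  78 - 70 = 8
  87 - 78 = 9
  90 - 87 = 3


Delta encoded: [18, 13, 11, 16, 5, 7, 8, 9, 3]


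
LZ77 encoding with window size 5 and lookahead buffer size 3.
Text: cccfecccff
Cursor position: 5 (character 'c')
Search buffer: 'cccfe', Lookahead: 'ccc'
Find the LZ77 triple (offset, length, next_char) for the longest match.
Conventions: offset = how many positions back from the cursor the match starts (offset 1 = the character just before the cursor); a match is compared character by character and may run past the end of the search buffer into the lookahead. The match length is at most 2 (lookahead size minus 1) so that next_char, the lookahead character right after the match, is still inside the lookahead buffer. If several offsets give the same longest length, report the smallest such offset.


Try each offset into the search buffer:
  offset=1 (pos 4, char 'e'): match length 0
  offset=2 (pos 3, char 'f'): match length 0
  offset=3 (pos 2, char 'c'): match length 1
  offset=4 (pos 1, char 'c'): match length 2
  offset=5 (pos 0, char 'c'): match length 2
Longest match has length 2, found at offsets 4, 5; take the smallest, offset 4.
next_char = character at position 5 + 2 = 7 -> 'c'

Best match: offset=4, length=2 (matching 'cc' starting at position 1)
LZ77 triple: (4, 2, 'c')


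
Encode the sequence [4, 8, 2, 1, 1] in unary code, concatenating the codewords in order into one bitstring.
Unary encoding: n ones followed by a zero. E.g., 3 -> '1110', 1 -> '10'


Encode each number as n ones followed by a terminating 0:
  4 -> 11110 (5 bits)
  8 -> 111111110 (9 bits)
  2 -> 110 (3 bits)
  1 -> 10 (2 bits)
  1 -> 10 (2 bits)
Total length = 5 + 9 + 3 + 2 + 2 = 21 bits.

Unary([4, 8, 2, 1, 1]) = 111101111111101101010 (21 bits)


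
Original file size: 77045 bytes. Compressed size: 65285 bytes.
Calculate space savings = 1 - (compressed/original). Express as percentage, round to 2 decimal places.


ratio = compressed/original = 65285/77045 = 0.847362
savings = 1 - ratio = 1 - 0.847362 = 0.152638
as a percentage: 0.152638 * 100 = 15.26%

Space savings = 1 - 65285/77045 = 15.26%


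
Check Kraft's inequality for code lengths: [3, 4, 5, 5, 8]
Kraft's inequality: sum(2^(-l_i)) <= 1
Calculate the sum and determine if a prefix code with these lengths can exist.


Sum = 2^(-3) + 2^(-4) + 2^(-5) + 2^(-5) + 2^(-8)
    = 0.125 + 0.0625 + 0.03125 + 0.03125 + 0.00390625
    = 65/256 = 0.25390625
Since 0.25390625 <= 1, Kraft's inequality IS satisfied.
A prefix code with these lengths CAN exist.

Kraft sum = 0.25390625. Satisfied.


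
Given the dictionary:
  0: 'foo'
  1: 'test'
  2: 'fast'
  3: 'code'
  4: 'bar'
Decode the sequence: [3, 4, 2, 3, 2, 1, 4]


Look up each index in the dictionary:
  3 -> 'code'
  4 -> 'bar'
  2 -> 'fast'
  3 -> 'code'
  2 -> 'fast'
  1 -> 'test'
  4 -> 'bar'

Decoded: "code bar fast code fast test bar"


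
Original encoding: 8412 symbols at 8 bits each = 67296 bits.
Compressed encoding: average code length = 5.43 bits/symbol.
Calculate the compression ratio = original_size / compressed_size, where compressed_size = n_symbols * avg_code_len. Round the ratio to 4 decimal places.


original_size = n_symbols * orig_bits = 8412 * 8 = 67296 bits
compressed_size = n_symbols * avg_code_len = 8412 * 5.43 = 45677.16 bits
ratio = original_size / compressed_size = 67296 / 45677.16 = 1.4733

Compression ratio = 1.4733


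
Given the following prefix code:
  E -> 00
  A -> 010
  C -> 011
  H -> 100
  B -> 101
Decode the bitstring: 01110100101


Decoding step by step:
Bits 011 -> C
Bits 101 -> B
Bits 00 -> E
Bits 101 -> B


Decoded message: CBEB


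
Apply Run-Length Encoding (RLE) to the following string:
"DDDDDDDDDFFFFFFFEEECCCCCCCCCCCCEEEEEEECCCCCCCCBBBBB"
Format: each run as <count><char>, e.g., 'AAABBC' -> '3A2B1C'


Scanning runs left to right:
  i=0: run of 'D' x 9 -> '9D'
  i=9: run of 'F' x 7 -> '7F'
  i=16: run of 'E' x 3 -> '3E'
  i=19: run of 'C' x 12 -> '12C'
  i=31: run of 'E' x 7 -> '7E'
  i=38: run of 'C' x 8 -> '8C'
  i=46: run of 'B' x 5 -> '5B'

RLE = 9D7F3E12C7E8C5B


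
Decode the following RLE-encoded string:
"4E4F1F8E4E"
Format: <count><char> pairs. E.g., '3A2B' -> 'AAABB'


Expanding each <count><char> pair:
  4E -> 'EEEE'
  4F -> 'FFFF'
  1F -> 'F'
  8E -> 'EEEEEEEE'
  4E -> 'EEEE'

Decoded = EEEEFFFFFEEEEEEEEEEEE


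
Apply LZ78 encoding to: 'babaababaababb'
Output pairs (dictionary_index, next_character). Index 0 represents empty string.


LZ78 encoding steps:
Dictionary: {0: ''}
Step 1: w='' (idx 0), next='b' -> output (0, 'b'), add 'b' as idx 1
Step 2: w='' (idx 0), next='a' -> output (0, 'a'), add 'a' as idx 2
Step 3: w='b' (idx 1), next='a' -> output (1, 'a'), add 'ba' as idx 3
Step 4: w='a' (idx 2), next='b' -> output (2, 'b'), add 'ab' as idx 4
Step 5: w='ab' (idx 4), next='a' -> output (4, 'a'), add 'aba' as idx 5
Step 6: w='aba' (idx 5), next='b' -> output (5, 'b'), add 'abab' as idx 6
Step 7: w='b' (idx 1), end of input -> output (1, '')


Encoded: [(0, 'b'), (0, 'a'), (1, 'a'), (2, 'b'), (4, 'a'), (5, 'b'), (1, '')]


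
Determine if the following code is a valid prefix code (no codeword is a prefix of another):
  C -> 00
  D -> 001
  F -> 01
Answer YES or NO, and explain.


Checking each pair (does one codeword prefix another?):
  C='00' vs D='001': prefix -- VIOLATION

NO -- this is NOT a valid prefix code. C (00) is a prefix of D (001).


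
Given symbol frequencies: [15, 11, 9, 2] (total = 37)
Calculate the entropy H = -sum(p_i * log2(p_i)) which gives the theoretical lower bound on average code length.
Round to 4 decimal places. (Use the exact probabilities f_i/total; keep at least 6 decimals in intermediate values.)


Per-symbol terms -p_i * log2(p_i) with p_i = f_i/37:
  p = 15/37 = 0.405405: log2(p) = -1.302563, -p*log2(p) = 0.528066
  p = 11/37 = 0.297297: log2(p) = -1.750022, -p*log2(p) = 0.520277
  p = 9/37 = 0.243243: log2(p) = -2.039528, -p*log2(p) = 0.496101
  p = 2/37 = 0.054054: log2(p) = -4.209453, -p*log2(p) = 0.227538
H = 0.528066 + 0.520277 + 0.496101 + 0.227538 = 1.771982

H = 1.772 bits/symbol


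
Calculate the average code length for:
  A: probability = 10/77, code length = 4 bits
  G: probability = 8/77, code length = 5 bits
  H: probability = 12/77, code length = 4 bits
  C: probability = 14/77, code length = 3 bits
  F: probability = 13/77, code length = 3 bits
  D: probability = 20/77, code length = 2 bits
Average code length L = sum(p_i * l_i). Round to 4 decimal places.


Weighted contributions p_i * l_i:
  A: (10/77) * 4 = 40/77
  G: (8/77) * 5 = 40/77
  H: (12/77) * 4 = 48/77
  C: (14/77) * 3 = 42/77
  F: (13/77) * 3 = 39/77
  D: (20/77) * 2 = 40/77
Sum = (40 + 40 + 48 + 42 + 39 + 40)/77 = 249/77

L = 249/77 = 3.2338 bits/symbol


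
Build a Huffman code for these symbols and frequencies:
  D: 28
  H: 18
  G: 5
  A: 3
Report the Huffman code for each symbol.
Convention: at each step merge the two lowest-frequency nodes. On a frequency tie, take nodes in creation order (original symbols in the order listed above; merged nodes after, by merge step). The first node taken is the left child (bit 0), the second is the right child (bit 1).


Huffman tree construction:
Step 1: Merge A(3) + G(5) = 8
Step 2: Merge (A+G)(8) + H(18) = 26
Step 3: Merge ((A+G)+H)(26) + D(28) = 54
Read each symbol's code off the tree from the root (left child = 0, right child = 1).

Codes:
  D: 1 (length 1)
  H: 01 (length 2)
  G: 001 (length 3)
  A: 000 (length 3)
Average code length: 88/54 = 1.6296 bits/symbol


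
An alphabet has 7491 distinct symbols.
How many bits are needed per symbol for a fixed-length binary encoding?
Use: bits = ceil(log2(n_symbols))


log2(7491) = 12.8709
Bracket: 2^12 = 4096 < 7491 <= 2^13 = 8192
So ceil(log2(7491)) = 13

bits = ceil(log2(7491)) = ceil(12.8709) = 13 bits


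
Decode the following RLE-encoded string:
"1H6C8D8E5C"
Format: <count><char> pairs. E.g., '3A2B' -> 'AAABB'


Expanding each <count><char> pair:
  1H -> 'H'
  6C -> 'CCCCCC'
  8D -> 'DDDDDDDD'
  8E -> 'EEEEEEEE'
  5C -> 'CCCCC'

Decoded = HCCCCCCDDDDDDDDEEEEEEEECCCCC


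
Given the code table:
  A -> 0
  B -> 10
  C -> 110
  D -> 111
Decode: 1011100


Decoding:
10 -> B
111 -> D
0 -> A
0 -> A


Result: BDAA


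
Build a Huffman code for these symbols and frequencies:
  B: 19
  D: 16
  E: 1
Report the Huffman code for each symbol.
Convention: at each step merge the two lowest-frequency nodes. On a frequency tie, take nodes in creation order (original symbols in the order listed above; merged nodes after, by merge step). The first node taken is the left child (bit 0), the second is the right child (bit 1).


Huffman tree construction:
Step 1: Merge E(1) + D(16) = 17
Step 2: Merge (E+D)(17) + B(19) = 36
Read each symbol's code off the tree from the root (left child = 0, right child = 1).

Codes:
  B: 1 (length 1)
  D: 01 (length 2)
  E: 00 (length 2)
Average code length: 53/36 = 1.4722 bits/symbol


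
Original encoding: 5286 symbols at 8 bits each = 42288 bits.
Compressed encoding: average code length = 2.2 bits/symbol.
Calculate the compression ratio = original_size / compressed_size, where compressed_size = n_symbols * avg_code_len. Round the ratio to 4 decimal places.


original_size = n_symbols * orig_bits = 5286 * 8 = 42288 bits
compressed_size = n_symbols * avg_code_len = 5286 * 2.2 = 11629.2 bits
ratio = original_size / compressed_size = 42288 / 11629.2 = 3.6364

Compression ratio = 3.6364


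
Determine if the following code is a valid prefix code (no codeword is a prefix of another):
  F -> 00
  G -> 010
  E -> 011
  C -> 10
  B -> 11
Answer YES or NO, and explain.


Checking each pair (does one codeword prefix another?):
  F='00' vs G='010': no prefix
  F='00' vs E='011': no prefix
  F='00' vs C='10': no prefix
  F='00' vs B='11': no prefix
  G='010' vs F='00': no prefix
  G='010' vs E='011': no prefix
  G='010' vs C='10': no prefix
  G='010' vs B='11': no prefix
  E='011' vs F='00': no prefix
  E='011' vs G='010': no prefix
  E='011' vs C='10': no prefix
  E='011' vs B='11': no prefix
  C='10' vs F='00': no prefix
  C='10' vs G='010': no prefix
  C='10' vs E='011': no prefix
  C='10' vs B='11': no prefix
  B='11' vs F='00': no prefix
  B='11' vs G='010': no prefix
  B='11' vs E='011': no prefix
  B='11' vs C='10': no prefix
No violation found over all pairs.

YES -- this is a valid prefix code. No codeword is a prefix of any other codeword.


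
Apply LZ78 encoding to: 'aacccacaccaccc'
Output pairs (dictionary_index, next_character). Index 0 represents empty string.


LZ78 encoding steps:
Dictionary: {0: ''}
Step 1: w='' (idx 0), next='a' -> output (0, 'a'), add 'a' as idx 1
Step 2: w='a' (idx 1), next='c' -> output (1, 'c'), add 'ac' as idx 2
Step 3: w='' (idx 0), next='c' -> output (0, 'c'), add 'c' as idx 3
Step 4: w='c' (idx 3), next='a' -> output (3, 'a'), add 'ca' as idx 4
Step 5: w='ca' (idx 4), next='c' -> output (4, 'c'), add 'cac' as idx 5
Step 6: w='cac' (idx 5), next='c' -> output (5, 'c'), add 'cacc' as idx 6
Step 7: w='c' (idx 3), end of input -> output (3, '')


Encoded: [(0, 'a'), (1, 'c'), (0, 'c'), (3, 'a'), (4, 'c'), (5, 'c'), (3, '')]


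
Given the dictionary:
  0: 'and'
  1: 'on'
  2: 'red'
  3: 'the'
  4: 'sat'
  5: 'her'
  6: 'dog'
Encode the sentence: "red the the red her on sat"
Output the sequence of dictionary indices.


Look up each word in the dictionary:
  'red' -> 2
  'the' -> 3
  'the' -> 3
  'red' -> 2
  'her' -> 5
  'on' -> 1
  'sat' -> 4

Encoded: [2, 3, 3, 2, 5, 1, 4]


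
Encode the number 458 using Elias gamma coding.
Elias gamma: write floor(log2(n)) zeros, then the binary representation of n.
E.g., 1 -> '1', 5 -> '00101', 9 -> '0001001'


num_bits = floor(log2(458)) + 1 = 9
leading_zeros = num_bits - 1 = 8
binary(458) = 111001010

Elias gamma(458) = '00000000' + '111001010' = 00000000111001010 (17 bits)


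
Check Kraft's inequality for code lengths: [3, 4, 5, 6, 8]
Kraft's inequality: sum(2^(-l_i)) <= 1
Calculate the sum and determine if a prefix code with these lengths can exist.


Sum = 2^(-3) + 2^(-4) + 2^(-5) + 2^(-6) + 2^(-8)
    = 0.125 + 0.0625 + 0.03125 + 0.015625 + 0.00390625
    = 61/256 = 0.23828125
Since 0.23828125 <= 1, Kraft's inequality IS satisfied.
A prefix code with these lengths CAN exist.

Kraft sum = 0.23828125. Satisfied.


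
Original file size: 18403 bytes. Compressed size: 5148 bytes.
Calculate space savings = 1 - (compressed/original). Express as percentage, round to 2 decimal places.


ratio = compressed/original = 5148/18403 = 0.279737
savings = 1 - ratio = 1 - 0.279737 = 0.720263
as a percentage: 0.720263 * 100 = 72.03%

Space savings = 1 - 5148/18403 = 72.03%


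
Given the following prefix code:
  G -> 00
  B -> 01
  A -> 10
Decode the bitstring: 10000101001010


Decoding step by step:
Bits 10 -> A
Bits 00 -> G
Bits 01 -> B
Bits 01 -> B
Bits 00 -> G
Bits 10 -> A
Bits 10 -> A


Decoded message: AGBBGAA


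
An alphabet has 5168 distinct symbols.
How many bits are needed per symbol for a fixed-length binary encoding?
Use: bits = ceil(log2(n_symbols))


log2(5168) = 12.3354
Bracket: 2^12 = 4096 < 5168 <= 2^13 = 8192
So ceil(log2(5168)) = 13

bits = ceil(log2(5168)) = ceil(12.3354) = 13 bits


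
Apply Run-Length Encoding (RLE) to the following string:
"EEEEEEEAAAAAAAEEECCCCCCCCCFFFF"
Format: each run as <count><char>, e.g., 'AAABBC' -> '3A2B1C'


Scanning runs left to right:
  i=0: run of 'E' x 7 -> '7E'
  i=7: run of 'A' x 7 -> '7A'
  i=14: run of 'E' x 3 -> '3E'
  i=17: run of 'C' x 9 -> '9C'
  i=26: run of 'F' x 4 -> '4F'

RLE = 7E7A3E9C4F


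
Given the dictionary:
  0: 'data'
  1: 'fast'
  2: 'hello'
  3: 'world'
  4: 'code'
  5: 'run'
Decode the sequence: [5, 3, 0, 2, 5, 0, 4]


Look up each index in the dictionary:
  5 -> 'run'
  3 -> 'world'
  0 -> 'data'
  2 -> 'hello'
  5 -> 'run'
  0 -> 'data'
  4 -> 'code'

Decoded: "run world data hello run data code"


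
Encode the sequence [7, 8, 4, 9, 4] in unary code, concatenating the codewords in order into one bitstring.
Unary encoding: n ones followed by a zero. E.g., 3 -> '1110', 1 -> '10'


Encode each number as n ones followed by a terminating 0:
  7 -> 11111110 (8 bits)
  8 -> 111111110 (9 bits)
  4 -> 11110 (5 bits)
  9 -> 1111111110 (10 bits)
  4 -> 11110 (5 bits)
Total length = 8 + 9 + 5 + 10 + 5 = 37 bits.

Unary([7, 8, 4, 9, 4]) = 1111111011111111011110111111111011110 (37 bits)


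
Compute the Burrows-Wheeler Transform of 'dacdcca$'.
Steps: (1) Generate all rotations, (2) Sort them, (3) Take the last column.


Rotations (sorted):
  0: $dacdcca -> last char: a
  1: a$dacdcc -> last char: c
  2: acdcca$d -> last char: d
  3: ca$dacdc -> last char: c
  4: cca$dacd -> last char: d
  5: cdcca$da -> last char: a
  6: dacdcca$ -> last char: $
  7: dcca$dac -> last char: c


BWT = acdcda$c


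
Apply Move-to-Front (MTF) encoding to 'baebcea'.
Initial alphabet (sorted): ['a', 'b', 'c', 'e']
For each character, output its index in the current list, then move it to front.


MTF encoding:
'b': index 1 in ['a', 'b', 'c', 'e'] -> ['b', 'a', 'c', 'e']
'a': index 1 in ['b', 'a', 'c', 'e'] -> ['a', 'b', 'c', 'e']
'e': index 3 in ['a', 'b', 'c', 'e'] -> ['e', 'a', 'b', 'c']
'b': index 2 in ['e', 'a', 'b', 'c'] -> ['b', 'e', 'a', 'c']
'c': index 3 in ['b', 'e', 'a', 'c'] -> ['c', 'b', 'e', 'a']
'e': index 2 in ['c', 'b', 'e', 'a'] -> ['e', 'c', 'b', 'a']
'a': index 3 in ['e', 'c', 'b', 'a'] -> ['a', 'e', 'c', 'b']


Output: [1, 1, 3, 2, 3, 2, 3]


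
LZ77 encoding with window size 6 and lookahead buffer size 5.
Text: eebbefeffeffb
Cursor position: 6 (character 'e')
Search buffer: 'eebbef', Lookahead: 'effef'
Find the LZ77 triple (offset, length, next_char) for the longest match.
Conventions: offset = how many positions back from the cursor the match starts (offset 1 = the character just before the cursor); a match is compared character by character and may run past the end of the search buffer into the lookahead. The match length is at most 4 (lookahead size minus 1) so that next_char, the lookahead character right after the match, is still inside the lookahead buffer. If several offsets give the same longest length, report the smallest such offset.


Try each offset into the search buffer:
  offset=1 (pos 5, char 'f'): match length 0
  offset=2 (pos 4, char 'e'): match length 2
  offset=3 (pos 3, char 'b'): match length 0
  offset=4 (pos 2, char 'b'): match length 0
  offset=5 (pos 1, char 'e'): match length 1
  offset=6 (pos 0, char 'e'): match length 1
Longest match has length 2 at offset 2.
next_char = character at position 6 + 2 = 8 -> 'f'

Best match: offset=2, length=2 (matching 'ef' starting at position 4)
LZ77 triple: (2, 2, 'f')


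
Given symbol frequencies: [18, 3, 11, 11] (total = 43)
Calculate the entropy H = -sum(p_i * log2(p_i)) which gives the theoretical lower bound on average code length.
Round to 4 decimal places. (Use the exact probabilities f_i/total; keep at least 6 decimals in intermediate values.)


Per-symbol terms -p_i * log2(p_i) with p_i = f_i/43:
  p = 18/43 = 0.418605: log2(p) = -1.256340, -p*log2(p) = 0.525910
  p = 3/43 = 0.069767: log2(p) = -3.841302, -p*log2(p) = 0.267998
  p = 11/43 = 0.255814: log2(p) = -1.966833, -p*log2(p) = 0.503143
  p = 11/43 = 0.255814: log2(p) = -1.966833, -p*log2(p) = 0.503143
H = 0.525910 + 0.267998 + 0.503143 + 0.503143 = 1.800194

H = 1.8002 bits/symbol


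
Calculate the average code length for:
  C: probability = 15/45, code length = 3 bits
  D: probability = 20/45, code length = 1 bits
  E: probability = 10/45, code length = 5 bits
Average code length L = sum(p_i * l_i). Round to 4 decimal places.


Weighted contributions p_i * l_i:
  C: (15/45) * 3 = 45/45
  D: (20/45) * 1 = 20/45
  E: (10/45) * 5 = 50/45
Sum = (45 + 20 + 50)/45 = 115/45

L = 115/45 = 2.5556 bits/symbol


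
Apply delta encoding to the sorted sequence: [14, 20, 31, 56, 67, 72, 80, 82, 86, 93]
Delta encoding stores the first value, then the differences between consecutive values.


First value: 14
Deltas:
  20 - 14 = 6
  31 - 20 = 11
  56 - 31 = 25
  67 - 56 = 11
  72 - 67 = 5
  80 - 72 = 8
  82 - 80 = 2
  86 - 82 = 4
  93 - 86 = 7


Delta encoded: [14, 6, 11, 25, 11, 5, 8, 2, 4, 7]


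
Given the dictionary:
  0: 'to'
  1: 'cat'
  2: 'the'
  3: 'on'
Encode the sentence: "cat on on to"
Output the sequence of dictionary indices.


Look up each word in the dictionary:
  'cat' -> 1
  'on' -> 3
  'on' -> 3
  'to' -> 0

Encoded: [1, 3, 3, 0]


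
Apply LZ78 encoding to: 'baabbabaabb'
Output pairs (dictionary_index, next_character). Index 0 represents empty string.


LZ78 encoding steps:
Dictionary: {0: ''}
Step 1: w='' (idx 0), next='b' -> output (0, 'b'), add 'b' as idx 1
Step 2: w='' (idx 0), next='a' -> output (0, 'a'), add 'a' as idx 2
Step 3: w='a' (idx 2), next='b' -> output (2, 'b'), add 'ab' as idx 3
Step 4: w='b' (idx 1), next='a' -> output (1, 'a'), add 'ba' as idx 4
Step 5: w='ba' (idx 4), next='a' -> output (4, 'a'), add 'baa' as idx 5
Step 6: w='b' (idx 1), next='b' -> output (1, 'b'), add 'bb' as idx 6


Encoded: [(0, 'b'), (0, 'a'), (2, 'b'), (1, 'a'), (4, 'a'), (1, 'b')]


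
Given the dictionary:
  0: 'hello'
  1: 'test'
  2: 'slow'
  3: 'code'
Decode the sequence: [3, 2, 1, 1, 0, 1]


Look up each index in the dictionary:
  3 -> 'code'
  2 -> 'slow'
  1 -> 'test'
  1 -> 'test'
  0 -> 'hello'
  1 -> 'test'

Decoded: "code slow test test hello test"


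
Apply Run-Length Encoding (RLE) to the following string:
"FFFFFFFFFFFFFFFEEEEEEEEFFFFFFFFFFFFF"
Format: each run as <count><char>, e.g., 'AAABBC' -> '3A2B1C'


Scanning runs left to right:
  i=0: run of 'F' x 15 -> '15F'
  i=15: run of 'E' x 8 -> '8E'
  i=23: run of 'F' x 13 -> '13F'

RLE = 15F8E13F


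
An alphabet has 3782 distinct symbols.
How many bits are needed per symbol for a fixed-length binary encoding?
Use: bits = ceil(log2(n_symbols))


log2(3782) = 11.8849
Bracket: 2^11 = 2048 < 3782 <= 2^12 = 4096
So ceil(log2(3782)) = 12

bits = ceil(log2(3782)) = ceil(11.8849) = 12 bits


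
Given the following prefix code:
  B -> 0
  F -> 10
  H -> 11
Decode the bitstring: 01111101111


Decoding step by step:
Bits 0 -> B
Bits 11 -> H
Bits 11 -> H
Bits 10 -> F
Bits 11 -> H
Bits 11 -> H


Decoded message: BHHFHH


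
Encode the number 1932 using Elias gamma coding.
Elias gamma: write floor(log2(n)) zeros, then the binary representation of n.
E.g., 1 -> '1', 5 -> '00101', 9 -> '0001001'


num_bits = floor(log2(1932)) + 1 = 11
leading_zeros = num_bits - 1 = 10
binary(1932) = 11110001100

Elias gamma(1932) = '0000000000' + '11110001100' = 000000000011110001100 (21 bits)


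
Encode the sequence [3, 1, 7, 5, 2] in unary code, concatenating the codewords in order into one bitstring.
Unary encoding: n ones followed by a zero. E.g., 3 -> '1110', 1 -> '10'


Encode each number as n ones followed by a terminating 0:
  3 -> 1110 (4 bits)
  1 -> 10 (2 bits)
  7 -> 11111110 (8 bits)
  5 -> 111110 (6 bits)
  2 -> 110 (3 bits)
Total length = 4 + 2 + 8 + 6 + 3 = 23 bits.

Unary([3, 1, 7, 5, 2]) = 11101011111110111110110 (23 bits)


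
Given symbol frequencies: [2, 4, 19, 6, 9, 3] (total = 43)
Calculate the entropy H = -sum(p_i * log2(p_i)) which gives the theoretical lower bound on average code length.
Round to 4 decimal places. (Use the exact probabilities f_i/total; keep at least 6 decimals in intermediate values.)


Per-symbol terms -p_i * log2(p_i) with p_i = f_i/43:
  p = 2/43 = 0.046512: log2(p) = -4.426265, -p*log2(p) = 0.205873
  p = 4/43 = 0.093023: log2(p) = -3.426265, -p*log2(p) = 0.318722
  p = 19/43 = 0.441860: log2(p) = -1.178337, -p*log2(p) = 0.520661
  p = 6/43 = 0.139535: log2(p) = -2.841302, -p*log2(p) = 0.396461
  p = 9/43 = 0.209302: log2(p) = -2.256340, -p*log2(p) = 0.472257
  p = 3/43 = 0.069767: log2(p) = -3.841302, -p*log2(p) = 0.267998
H = 0.205873 + 0.318722 + 0.520661 + 0.396461 + 0.472257 + 0.267998 = 2.181972

H = 2.182 bits/symbol


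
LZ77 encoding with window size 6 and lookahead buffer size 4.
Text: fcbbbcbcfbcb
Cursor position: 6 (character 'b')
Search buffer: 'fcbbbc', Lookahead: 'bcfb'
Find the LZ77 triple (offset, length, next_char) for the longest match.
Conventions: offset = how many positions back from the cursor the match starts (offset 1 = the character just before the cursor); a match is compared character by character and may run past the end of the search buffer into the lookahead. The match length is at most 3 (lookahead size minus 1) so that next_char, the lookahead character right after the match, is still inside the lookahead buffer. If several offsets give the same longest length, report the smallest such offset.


Try each offset into the search buffer:
  offset=1 (pos 5, char 'c'): match length 0
  offset=2 (pos 4, char 'b'): match length 2
  offset=3 (pos 3, char 'b'): match length 1
  offset=4 (pos 2, char 'b'): match length 1
  offset=5 (pos 1, char 'c'): match length 0
  offset=6 (pos 0, char 'f'): match length 0
Longest match has length 2 at offset 2.
next_char = character at position 6 + 2 = 8 -> 'f'

Best match: offset=2, length=2 (matching 'bc' starting at position 4)
LZ77 triple: (2, 2, 'f')


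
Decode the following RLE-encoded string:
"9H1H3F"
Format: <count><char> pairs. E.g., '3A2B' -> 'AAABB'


Expanding each <count><char> pair:
  9H -> 'HHHHHHHHH'
  1H -> 'H'
  3F -> 'FFF'

Decoded = HHHHHHHHHHFFF


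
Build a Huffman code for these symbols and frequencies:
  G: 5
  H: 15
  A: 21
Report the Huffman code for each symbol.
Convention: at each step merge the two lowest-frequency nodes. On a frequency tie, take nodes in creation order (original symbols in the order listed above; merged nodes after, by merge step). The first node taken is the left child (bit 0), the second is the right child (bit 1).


Huffman tree construction:
Step 1: Merge G(5) + H(15) = 20
Step 2: Merge (G+H)(20) + A(21) = 41
Read each symbol's code off the tree from the root (left child = 0, right child = 1).

Codes:
  G: 00 (length 2)
  H: 01 (length 2)
  A: 1 (length 1)
Average code length: 61/41 = 1.4878 bits/symbol


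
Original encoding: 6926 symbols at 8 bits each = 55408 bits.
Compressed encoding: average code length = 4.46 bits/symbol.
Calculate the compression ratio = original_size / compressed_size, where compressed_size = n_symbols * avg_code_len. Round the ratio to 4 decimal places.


original_size = n_symbols * orig_bits = 6926 * 8 = 55408 bits
compressed_size = n_symbols * avg_code_len = 6926 * 4.46 = 30889.96 bits
ratio = original_size / compressed_size = 55408 / 30889.96 = 1.7937

Compression ratio = 1.7937


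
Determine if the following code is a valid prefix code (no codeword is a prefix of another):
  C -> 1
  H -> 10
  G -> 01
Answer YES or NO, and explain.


Checking each pair (does one codeword prefix another?):
  C='1' vs H='10': prefix -- VIOLATION

NO -- this is NOT a valid prefix code. C (1) is a prefix of H (10).


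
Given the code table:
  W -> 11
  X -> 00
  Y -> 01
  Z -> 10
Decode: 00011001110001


Decoding:
00 -> X
01 -> Y
10 -> Z
01 -> Y
11 -> W
00 -> X
01 -> Y


Result: XYZYWXY


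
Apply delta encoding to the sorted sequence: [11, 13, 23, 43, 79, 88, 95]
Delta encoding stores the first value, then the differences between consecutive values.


First value: 11
Deltas:
  13 - 11 = 2
  23 - 13 = 10
  43 - 23 = 20
  79 - 43 = 36
  88 - 79 = 9
  95 - 88 = 7


Delta encoded: [11, 2, 10, 20, 36, 9, 7]


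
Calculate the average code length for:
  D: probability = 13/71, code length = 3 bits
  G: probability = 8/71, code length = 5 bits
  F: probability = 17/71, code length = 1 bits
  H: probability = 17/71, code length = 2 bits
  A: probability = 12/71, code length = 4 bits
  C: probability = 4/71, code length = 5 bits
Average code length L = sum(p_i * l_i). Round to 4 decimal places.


Weighted contributions p_i * l_i:
  D: (13/71) * 3 = 39/71
  G: (8/71) * 5 = 40/71
  F: (17/71) * 1 = 17/71
  H: (17/71) * 2 = 34/71
  A: (12/71) * 4 = 48/71
  C: (4/71) * 5 = 20/71
Sum = (39 + 40 + 17 + 34 + 48 + 20)/71 = 198/71

L = 198/71 = 2.7887 bits/symbol


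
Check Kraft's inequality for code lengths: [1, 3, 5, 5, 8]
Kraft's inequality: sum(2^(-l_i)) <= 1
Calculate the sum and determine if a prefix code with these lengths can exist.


Sum = 2^(-1) + 2^(-3) + 2^(-5) + 2^(-5) + 2^(-8)
    = 0.5 + 0.125 + 0.03125 + 0.03125 + 0.00390625
    = 177/256 = 0.69140625
Since 0.69140625 <= 1, Kraft's inequality IS satisfied.
A prefix code with these lengths CAN exist.

Kraft sum = 0.69140625. Satisfied.
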